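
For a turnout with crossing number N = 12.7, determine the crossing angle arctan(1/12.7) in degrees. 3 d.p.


1/N = 1/12.7 = 0.07874
angle = arctan(0.07874) = 0.078578 rad
angle = 0.078578 * 180/pi = 4.502 degrees

4.502


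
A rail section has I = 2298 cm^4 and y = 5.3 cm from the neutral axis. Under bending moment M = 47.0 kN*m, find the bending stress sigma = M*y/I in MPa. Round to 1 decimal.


Convert units:
M = 47.0 kN*m = 47000000 N*mm
y = 5.3 cm = 53 mm
I = 2298 cm^4 = 22980000 mm^4
sigma = 47000000 * 53 / 22980000
sigma = 108.4 MPa

108.4


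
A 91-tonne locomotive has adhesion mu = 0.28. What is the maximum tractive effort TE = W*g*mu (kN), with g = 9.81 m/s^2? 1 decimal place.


TE_max = W * g * mu
TE_max = 91 * 9.81 * 0.28
TE_max = 892.71 * 0.28
TE_max = 250.0 kN

250.0


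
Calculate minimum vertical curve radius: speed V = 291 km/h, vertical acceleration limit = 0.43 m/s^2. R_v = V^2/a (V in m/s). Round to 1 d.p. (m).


Convert speed: V = 291 / 3.6 = 80.8333 m/s
V^2 = 6534.0278 m^2/s^2
R_v = 6534.0278 / 0.43
R_v = 15195.4 m

15195.4


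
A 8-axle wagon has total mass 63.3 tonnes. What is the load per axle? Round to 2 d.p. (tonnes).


Load per axle = total weight / number of axles
Load = 63.3 / 8
Load = 7.91 tonnes

7.91


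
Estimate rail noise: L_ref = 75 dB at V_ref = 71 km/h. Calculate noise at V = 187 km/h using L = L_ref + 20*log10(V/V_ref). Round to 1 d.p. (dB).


V/V_ref = 187 / 71 = 2.633803
log10(2.633803) = 0.420583
20 * 0.420583 = 8.4117
L = 75 + 8.4117 = 83.4 dB

83.4


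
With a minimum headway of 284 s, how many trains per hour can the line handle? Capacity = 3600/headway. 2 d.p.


Capacity = 3600 / headway
Capacity = 3600 / 284
Capacity = 12.68 trains/hour

12.68


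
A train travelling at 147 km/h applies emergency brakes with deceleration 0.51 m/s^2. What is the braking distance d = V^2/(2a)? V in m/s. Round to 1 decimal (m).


Convert speed: V = 147 / 3.6 = 40.8333 m/s
V^2 = 1667.3611
d = 1667.3611 / (2 * 0.51)
d = 1667.3611 / 1.02
d = 1634.7 m

1634.7


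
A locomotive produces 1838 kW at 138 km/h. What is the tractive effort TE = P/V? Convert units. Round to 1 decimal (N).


Convert: P = 1838 kW = 1838000 W
V = 138 / 3.6 = 38.3333 m/s
TE = 1838000 / 38.3333
TE = 47947.8 N

47947.8


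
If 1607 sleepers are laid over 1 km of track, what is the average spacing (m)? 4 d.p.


Spacing = 1000 m / number of sleepers
Spacing = 1000 / 1607
Spacing = 0.6223 m

0.6223


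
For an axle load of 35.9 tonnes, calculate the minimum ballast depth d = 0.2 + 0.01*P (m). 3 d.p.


d = 0.2 + 0.01 * 35.9
d = 0.2 + 0.359
d = 0.559 m

0.559


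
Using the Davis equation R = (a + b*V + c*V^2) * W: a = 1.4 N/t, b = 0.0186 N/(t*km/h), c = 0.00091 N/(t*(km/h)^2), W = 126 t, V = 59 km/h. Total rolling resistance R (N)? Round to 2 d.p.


b*V = 0.0186 * 59 = 1.0974
c*V^2 = 0.00091 * 3481 = 3.16771
R_per_t = 1.4 + 1.0974 + 3.16771 = 5.66511 N/t
R_total = 5.66511 * 126 = 713.80 N

713.80


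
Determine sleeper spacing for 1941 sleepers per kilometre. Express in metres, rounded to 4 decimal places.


Spacing = 1000 m / number of sleepers
Spacing = 1000 / 1941
Spacing = 0.5152 m

0.5152


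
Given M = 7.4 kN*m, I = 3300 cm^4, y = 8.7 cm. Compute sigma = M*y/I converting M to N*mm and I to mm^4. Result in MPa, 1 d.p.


Convert units:
M = 7.4 kN*m = 7400000 N*mm
y = 8.7 cm = 87 mm
I = 3300 cm^4 = 33000000 mm^4
sigma = 7400000 * 87 / 33000000
sigma = 19.5 MPa

19.5


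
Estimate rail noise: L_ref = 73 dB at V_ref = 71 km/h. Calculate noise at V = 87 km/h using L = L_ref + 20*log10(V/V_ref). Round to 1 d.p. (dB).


V/V_ref = 87 / 71 = 1.225352
log10(1.225352) = 0.088261
20 * 0.088261 = 1.7652
L = 73 + 1.7652 = 74.8 dB

74.8


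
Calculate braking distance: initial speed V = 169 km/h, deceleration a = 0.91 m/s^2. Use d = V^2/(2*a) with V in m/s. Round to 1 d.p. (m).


Convert speed: V = 169 / 3.6 = 46.9444 m/s
V^2 = 2203.7809
d = 2203.7809 / (2 * 0.91)
d = 2203.7809 / 1.82
d = 1210.9 m

1210.9


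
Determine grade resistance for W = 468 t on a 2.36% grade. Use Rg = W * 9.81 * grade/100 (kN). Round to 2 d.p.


Rg = W * 9.81 * grade / 100
Rg = 468 * 9.81 * 2.36 / 100
Rg = 4591.08 * 0.0236
Rg = 108.35 kN

108.35


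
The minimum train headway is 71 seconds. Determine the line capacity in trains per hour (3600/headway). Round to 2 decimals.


Capacity = 3600 / headway
Capacity = 3600 / 71
Capacity = 50.70 trains/hour

50.70


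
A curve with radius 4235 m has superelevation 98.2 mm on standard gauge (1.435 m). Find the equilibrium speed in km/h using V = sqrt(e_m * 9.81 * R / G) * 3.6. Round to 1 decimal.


Convert cant: e = 98.2 mm = 0.0982 m
V_ms = sqrt(0.0982 * 9.81 * 4235 / 1.435)
V_ms = sqrt(2843.033707) = 53.3201 m/s
V = 53.3201 * 3.6 = 192.0 km/h

192.0


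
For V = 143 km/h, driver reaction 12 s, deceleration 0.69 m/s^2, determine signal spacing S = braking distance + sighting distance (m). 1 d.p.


V = 143 / 3.6 = 39.7222 m/s
Braking distance = 39.7222^2 / (2*0.69) = 1143.3731 m
Sighting distance = 39.7222 * 12 = 476.6667 m
S = 1143.3731 + 476.6667 = 1620.0 m

1620.0


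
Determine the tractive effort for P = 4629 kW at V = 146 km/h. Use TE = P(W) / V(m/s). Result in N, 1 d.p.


Convert: P = 4629 kW = 4629000 W
V = 146 / 3.6 = 40.5556 m/s
TE = 4629000 / 40.5556
TE = 114139.7 N

114139.7


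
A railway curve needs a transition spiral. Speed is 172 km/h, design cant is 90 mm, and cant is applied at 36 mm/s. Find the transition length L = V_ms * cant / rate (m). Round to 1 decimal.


Convert speed: V = 172 / 3.6 = 47.7778 m/s
L = 47.7778 * 90 / 36
L = 4300.0 / 36
L = 119.4 m

119.4


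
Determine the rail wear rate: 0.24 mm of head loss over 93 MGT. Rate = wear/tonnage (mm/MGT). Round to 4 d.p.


Wear rate = total wear / cumulative tonnage
Rate = 0.24 / 93
Rate = 0.0026 mm/MGT

0.0026


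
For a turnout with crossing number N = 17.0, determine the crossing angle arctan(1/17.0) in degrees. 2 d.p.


1/N = 1/17.0 = 0.058824
angle = arctan(0.058824) = 0.058756 rad
angle = 0.058756 * 180/pi = 3.37 degrees

3.37


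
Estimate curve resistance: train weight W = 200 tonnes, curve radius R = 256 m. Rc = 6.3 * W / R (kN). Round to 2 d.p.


Rc = 6.3 * W / R
Rc = 6.3 * 200 / 256
Rc = 1260.0 / 256
Rc = 4.92 kN

4.92


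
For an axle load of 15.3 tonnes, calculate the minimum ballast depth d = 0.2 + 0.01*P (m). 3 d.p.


d = 0.2 + 0.01 * 15.3
d = 0.2 + 0.153
d = 0.353 m

0.353


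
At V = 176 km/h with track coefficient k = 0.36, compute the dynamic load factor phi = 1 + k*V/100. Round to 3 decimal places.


phi = 1 + k * V / 100
phi = 1 + 0.36 * 176 / 100
phi = 1 + 0.6336
phi = 1.634

1.634


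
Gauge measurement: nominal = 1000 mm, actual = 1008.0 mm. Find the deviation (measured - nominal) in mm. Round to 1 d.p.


Deviation = measured - nominal
Deviation = 1008.0 - 1000
Deviation = 8.0 mm

8.0


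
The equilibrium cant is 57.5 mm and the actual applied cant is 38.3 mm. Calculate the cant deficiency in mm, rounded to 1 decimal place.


Cant deficiency = equilibrium cant - actual cant
CD = 57.5 - 38.3
CD = 19.2 mm

19.2


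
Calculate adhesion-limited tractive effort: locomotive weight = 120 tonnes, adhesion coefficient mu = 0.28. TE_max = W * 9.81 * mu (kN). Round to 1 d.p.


TE_max = W * g * mu
TE_max = 120 * 9.81 * 0.28
TE_max = 1177.2 * 0.28
TE_max = 329.6 kN

329.6


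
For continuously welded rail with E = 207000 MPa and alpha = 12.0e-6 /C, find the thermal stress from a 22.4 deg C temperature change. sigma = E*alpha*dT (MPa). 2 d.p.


sigma = E * alpha * dT
sigma = 207000 * 12.0e-6 * 22.4
sigma = 2.484 * 22.4
sigma = 55.64 MPa

55.64


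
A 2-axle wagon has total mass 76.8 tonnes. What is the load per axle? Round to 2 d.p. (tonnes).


Load per axle = total weight / number of axles
Load = 76.8 / 2
Load = 38.40 tonnes

38.40


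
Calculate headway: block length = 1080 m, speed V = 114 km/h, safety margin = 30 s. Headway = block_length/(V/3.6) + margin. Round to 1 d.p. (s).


V = 114 / 3.6 = 31.6667 m/s
Block traversal time = 1080 / 31.6667 = 34.1053 s
Headway = 34.1053 + 30
Headway = 64.1 s

64.1


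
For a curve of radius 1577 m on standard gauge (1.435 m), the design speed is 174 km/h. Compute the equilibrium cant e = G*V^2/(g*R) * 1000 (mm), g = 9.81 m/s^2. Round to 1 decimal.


Convert speed: V = 174 / 3.6 = 48.3333 m/s
Apply formula: e = 1.435 * 48.3333^2 / (9.81 * 1577)
e = 1.435 * 2336.1111 / 15470.37
e = 0.216693 m = 216.7 mm

216.7


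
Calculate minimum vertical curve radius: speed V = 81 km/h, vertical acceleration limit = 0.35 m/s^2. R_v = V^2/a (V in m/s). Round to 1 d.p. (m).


Convert speed: V = 81 / 3.6 = 22.5 m/s
V^2 = 506.25 m^2/s^2
R_v = 506.25 / 0.35
R_v = 1446.4 m

1446.4


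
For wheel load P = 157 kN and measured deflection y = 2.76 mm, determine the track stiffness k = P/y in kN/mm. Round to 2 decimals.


Track stiffness k = P / y
k = 157 / 2.76
k = 56.88 kN/mm

56.88


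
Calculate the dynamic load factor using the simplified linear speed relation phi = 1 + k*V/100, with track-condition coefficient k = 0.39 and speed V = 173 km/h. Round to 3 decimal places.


phi = 1 + k * V / 100
phi = 1 + 0.39 * 173 / 100
phi = 1 + 0.6747
phi = 1.675

1.675


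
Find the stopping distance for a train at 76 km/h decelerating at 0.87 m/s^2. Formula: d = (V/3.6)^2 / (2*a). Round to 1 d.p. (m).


Convert speed: V = 76 / 3.6 = 21.1111 m/s
V^2 = 445.679
d = 445.679 / (2 * 0.87)
d = 445.679 / 1.74
d = 256.1 m

256.1


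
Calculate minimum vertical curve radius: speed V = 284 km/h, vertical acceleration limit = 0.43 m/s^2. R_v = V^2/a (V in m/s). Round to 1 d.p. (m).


Convert speed: V = 284 / 3.6 = 78.8889 m/s
V^2 = 6223.4568 m^2/s^2
R_v = 6223.4568 / 0.43
R_v = 14473.2 m

14473.2


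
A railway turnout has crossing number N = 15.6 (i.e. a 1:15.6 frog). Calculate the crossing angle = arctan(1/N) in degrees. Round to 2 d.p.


1/N = 1/15.6 = 0.064103
angle = arctan(0.064103) = 0.064015 rad
angle = 0.064015 * 180/pi = 3.67 degrees

3.67


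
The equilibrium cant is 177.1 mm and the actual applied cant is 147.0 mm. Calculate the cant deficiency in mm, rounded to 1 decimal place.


Cant deficiency = equilibrium cant - actual cant
CD = 177.1 - 147.0
CD = 30.1 mm

30.1


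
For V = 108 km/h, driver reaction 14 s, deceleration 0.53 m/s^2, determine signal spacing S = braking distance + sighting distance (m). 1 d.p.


V = 108 / 3.6 = 30.0 m/s
Braking distance = 30.0^2 / (2*0.53) = 849.0566 m
Sighting distance = 30.0 * 14 = 420.0 m
S = 849.0566 + 420.0 = 1269.1 m

1269.1


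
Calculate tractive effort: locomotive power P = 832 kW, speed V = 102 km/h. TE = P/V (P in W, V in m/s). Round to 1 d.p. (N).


Convert: P = 832 kW = 832000 W
V = 102 / 3.6 = 28.3333 m/s
TE = 832000 / 28.3333
TE = 29364.7 N

29364.7


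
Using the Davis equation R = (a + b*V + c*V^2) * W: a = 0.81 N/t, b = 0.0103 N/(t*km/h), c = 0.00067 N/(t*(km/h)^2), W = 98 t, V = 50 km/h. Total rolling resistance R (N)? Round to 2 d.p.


b*V = 0.0103 * 50 = 0.515
c*V^2 = 0.00067 * 2500 = 1.675
R_per_t = 0.81 + 0.515 + 1.675 = 3.0 N/t
R_total = 3.0 * 98 = 294.00 N

294.00


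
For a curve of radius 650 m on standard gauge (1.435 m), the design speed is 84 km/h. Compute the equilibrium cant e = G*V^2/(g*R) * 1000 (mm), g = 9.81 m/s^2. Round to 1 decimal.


Convert speed: V = 84 / 3.6 = 23.3333 m/s
Apply formula: e = 1.435 * 23.3333^2 / (9.81 * 650)
e = 1.435 * 544.4444 / 6376.5
e = 0.122525 m = 122.5 mm

122.5


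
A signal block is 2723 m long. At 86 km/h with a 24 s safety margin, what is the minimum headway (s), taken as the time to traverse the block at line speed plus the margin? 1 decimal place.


V = 86 / 3.6 = 23.8889 m/s
Block traversal time = 2723 / 23.8889 = 113.986 s
Headway = 113.986 + 24
Headway = 138.0 s

138.0


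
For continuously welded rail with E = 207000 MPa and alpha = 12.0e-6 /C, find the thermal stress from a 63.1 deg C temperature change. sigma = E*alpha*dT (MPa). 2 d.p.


sigma = E * alpha * dT
sigma = 207000 * 12.0e-6 * 63.1
sigma = 2.484 * 63.1
sigma = 156.74 MPa

156.74


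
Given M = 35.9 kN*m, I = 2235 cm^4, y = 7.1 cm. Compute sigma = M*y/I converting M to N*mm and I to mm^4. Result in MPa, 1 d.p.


Convert units:
M = 35.9 kN*m = 35900000 N*mm
y = 7.1 cm = 71 mm
I = 2235 cm^4 = 22350000 mm^4
sigma = 35900000 * 71 / 22350000
sigma = 114.0 MPa

114.0


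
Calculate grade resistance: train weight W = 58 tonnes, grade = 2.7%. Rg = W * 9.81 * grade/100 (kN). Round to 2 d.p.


Rg = W * 9.81 * grade / 100
Rg = 58 * 9.81 * 2.7 / 100
Rg = 568.98 * 0.027
Rg = 15.36 kN

15.36


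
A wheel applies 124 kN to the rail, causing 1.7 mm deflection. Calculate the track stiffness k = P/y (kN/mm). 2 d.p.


Track stiffness k = P / y
k = 124 / 1.7
k = 72.94 kN/mm

72.94


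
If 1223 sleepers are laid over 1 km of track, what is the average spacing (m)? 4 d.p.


Spacing = 1000 m / number of sleepers
Spacing = 1000 / 1223
Spacing = 0.8177 m

0.8177


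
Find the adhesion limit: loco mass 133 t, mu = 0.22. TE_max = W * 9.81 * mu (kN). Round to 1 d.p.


TE_max = W * g * mu
TE_max = 133 * 9.81 * 0.22
TE_max = 1304.73 * 0.22
TE_max = 287.0 kN

287.0


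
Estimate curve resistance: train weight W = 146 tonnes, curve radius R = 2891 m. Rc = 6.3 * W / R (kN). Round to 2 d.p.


Rc = 6.3 * W / R
Rc = 6.3 * 146 / 2891
Rc = 919.8 / 2891
Rc = 0.32 kN

0.32


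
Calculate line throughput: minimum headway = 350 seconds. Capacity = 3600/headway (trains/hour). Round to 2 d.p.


Capacity = 3600 / headway
Capacity = 3600 / 350
Capacity = 10.29 trains/hour

10.29


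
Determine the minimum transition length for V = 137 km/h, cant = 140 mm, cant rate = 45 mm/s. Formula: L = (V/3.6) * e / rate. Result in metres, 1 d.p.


Convert speed: V = 137 / 3.6 = 38.0556 m/s
L = 38.0556 * 140 / 45
L = 5327.7778 / 45
L = 118.4 m

118.4


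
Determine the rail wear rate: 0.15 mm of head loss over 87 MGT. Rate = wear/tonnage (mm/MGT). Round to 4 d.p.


Wear rate = total wear / cumulative tonnage
Rate = 0.15 / 87
Rate = 0.0017 mm/MGT

0.0017


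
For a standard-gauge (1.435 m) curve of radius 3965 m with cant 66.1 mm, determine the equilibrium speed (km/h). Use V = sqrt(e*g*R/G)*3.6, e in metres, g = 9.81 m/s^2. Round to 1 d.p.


Convert cant: e = 66.1 mm = 0.0661 m
V_ms = sqrt(0.0661 * 9.81 * 3965 / 1.435)
V_ms = sqrt(1791.685411) = 42.3283 m/s
V = 42.3283 * 3.6 = 152.4 km/h

152.4


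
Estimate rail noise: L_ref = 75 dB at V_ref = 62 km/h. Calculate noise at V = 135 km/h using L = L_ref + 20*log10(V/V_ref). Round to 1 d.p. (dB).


V/V_ref = 135 / 62 = 2.177419
log10(2.177419) = 0.337942
20 * 0.337942 = 6.7588
L = 75 + 6.7588 = 81.8 dB

81.8


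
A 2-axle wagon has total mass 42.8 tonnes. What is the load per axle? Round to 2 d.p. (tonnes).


Load per axle = total weight / number of axles
Load = 42.8 / 2
Load = 21.40 tonnes

21.40


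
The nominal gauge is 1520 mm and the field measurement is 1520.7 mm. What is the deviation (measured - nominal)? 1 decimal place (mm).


Deviation = measured - nominal
Deviation = 1520.7 - 1520
Deviation = 0.7 mm

0.7


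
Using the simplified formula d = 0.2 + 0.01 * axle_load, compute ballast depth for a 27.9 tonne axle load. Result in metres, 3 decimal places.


d = 0.2 + 0.01 * 27.9
d = 0.2 + 0.279
d = 0.479 m

0.479


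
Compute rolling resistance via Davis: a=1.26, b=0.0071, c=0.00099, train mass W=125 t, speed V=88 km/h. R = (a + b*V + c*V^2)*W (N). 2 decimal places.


b*V = 0.0071 * 88 = 0.6248
c*V^2 = 0.00099 * 7744 = 7.66656
R_per_t = 1.26 + 0.6248 + 7.66656 = 9.55136 N/t
R_total = 9.55136 * 125 = 1193.92 N

1193.92


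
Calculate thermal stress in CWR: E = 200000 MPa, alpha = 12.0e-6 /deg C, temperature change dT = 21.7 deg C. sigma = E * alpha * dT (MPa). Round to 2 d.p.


sigma = E * alpha * dT
sigma = 200000 * 12.0e-6 * 21.7
sigma = 2.4 * 21.7
sigma = 52.08 MPa

52.08


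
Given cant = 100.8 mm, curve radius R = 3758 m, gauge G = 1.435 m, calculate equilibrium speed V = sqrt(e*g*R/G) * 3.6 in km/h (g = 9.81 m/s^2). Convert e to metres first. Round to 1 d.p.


Convert cant: e = 100.8 mm = 0.1008 m
V_ms = sqrt(0.1008 * 9.81 * 3758 / 1.435)
V_ms = sqrt(2589.610302) = 50.8882 m/s
V = 50.8882 * 3.6 = 183.2 km/h

183.2


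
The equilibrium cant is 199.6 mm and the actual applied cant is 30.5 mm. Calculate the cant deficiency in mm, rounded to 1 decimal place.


Cant deficiency = equilibrium cant - actual cant
CD = 199.6 - 30.5
CD = 169.1 mm

169.1


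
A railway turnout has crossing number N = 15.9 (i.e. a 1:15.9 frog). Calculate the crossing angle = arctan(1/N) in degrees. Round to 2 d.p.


1/N = 1/15.9 = 0.062893
angle = arctan(0.062893) = 0.06281 rad
angle = 0.06281 * 180/pi = 3.60 degrees

3.60


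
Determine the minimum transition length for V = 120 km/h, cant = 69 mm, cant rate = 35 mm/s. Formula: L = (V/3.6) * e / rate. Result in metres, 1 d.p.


Convert speed: V = 120 / 3.6 = 33.3333 m/s
L = 33.3333 * 69 / 35
L = 2300.0 / 35
L = 65.7 m

65.7


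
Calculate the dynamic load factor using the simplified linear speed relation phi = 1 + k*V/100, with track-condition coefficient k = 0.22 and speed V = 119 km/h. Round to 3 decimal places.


phi = 1 + k * V / 100
phi = 1 + 0.22 * 119 / 100
phi = 1 + 0.2618
phi = 1.262

1.262


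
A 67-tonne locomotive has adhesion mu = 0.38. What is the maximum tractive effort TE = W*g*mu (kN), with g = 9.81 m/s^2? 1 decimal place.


TE_max = W * g * mu
TE_max = 67 * 9.81 * 0.38
TE_max = 657.27 * 0.38
TE_max = 249.8 kN

249.8


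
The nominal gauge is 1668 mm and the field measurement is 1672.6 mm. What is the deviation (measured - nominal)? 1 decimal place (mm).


Deviation = measured - nominal
Deviation = 1672.6 - 1668
Deviation = 4.6 mm

4.6


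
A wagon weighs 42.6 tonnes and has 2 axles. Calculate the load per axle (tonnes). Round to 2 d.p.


Load per axle = total weight / number of axles
Load = 42.6 / 2
Load = 21.30 tonnes

21.30


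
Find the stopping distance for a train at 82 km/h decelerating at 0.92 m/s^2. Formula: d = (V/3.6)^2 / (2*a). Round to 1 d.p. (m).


Convert speed: V = 82 / 3.6 = 22.7778 m/s
V^2 = 518.8272
d = 518.8272 / (2 * 0.92)
d = 518.8272 / 1.84
d = 282.0 m

282.0


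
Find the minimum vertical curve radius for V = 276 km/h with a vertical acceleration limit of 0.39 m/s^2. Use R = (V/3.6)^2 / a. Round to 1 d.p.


Convert speed: V = 276 / 3.6 = 76.6667 m/s
V^2 = 5877.7778 m^2/s^2
R_v = 5877.7778 / 0.39
R_v = 15071.2 m

15071.2


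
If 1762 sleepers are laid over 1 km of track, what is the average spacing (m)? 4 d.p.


Spacing = 1000 m / number of sleepers
Spacing = 1000 / 1762
Spacing = 0.5675 m

0.5675


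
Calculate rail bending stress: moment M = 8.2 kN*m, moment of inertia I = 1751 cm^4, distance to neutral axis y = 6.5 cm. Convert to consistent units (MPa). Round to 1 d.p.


Convert units:
M = 8.2 kN*m = 8200000 N*mm
y = 6.5 cm = 65 mm
I = 1751 cm^4 = 17510000 mm^4
sigma = 8200000 * 65 / 17510000
sigma = 30.4 MPa

30.4


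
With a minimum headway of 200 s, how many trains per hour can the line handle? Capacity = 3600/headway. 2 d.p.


Capacity = 3600 / headway
Capacity = 3600 / 200
Capacity = 18.00 trains/hour

18.00


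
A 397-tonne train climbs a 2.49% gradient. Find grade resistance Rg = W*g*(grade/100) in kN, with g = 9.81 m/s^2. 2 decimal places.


Rg = W * 9.81 * grade / 100
Rg = 397 * 9.81 * 2.49 / 100
Rg = 3894.57 * 0.0249
Rg = 96.97 kN

96.97


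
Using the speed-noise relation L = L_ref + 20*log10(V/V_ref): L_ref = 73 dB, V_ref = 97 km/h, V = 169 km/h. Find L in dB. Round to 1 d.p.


V/V_ref = 169 / 97 = 1.742268
log10(1.742268) = 0.241115
20 * 0.241115 = 4.8223
L = 73 + 4.8223 = 77.8 dB

77.8


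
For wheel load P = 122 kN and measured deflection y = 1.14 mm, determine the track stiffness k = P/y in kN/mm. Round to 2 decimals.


Track stiffness k = P / y
k = 122 / 1.14
k = 107.02 kN/mm

107.02


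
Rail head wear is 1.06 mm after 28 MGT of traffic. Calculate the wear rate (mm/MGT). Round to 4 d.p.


Wear rate = total wear / cumulative tonnage
Rate = 1.06 / 28
Rate = 0.0379 mm/MGT

0.0379


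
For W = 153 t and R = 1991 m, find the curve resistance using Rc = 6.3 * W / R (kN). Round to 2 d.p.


Rc = 6.3 * W / R
Rc = 6.3 * 153 / 1991
Rc = 963.9 / 1991
Rc = 0.48 kN

0.48


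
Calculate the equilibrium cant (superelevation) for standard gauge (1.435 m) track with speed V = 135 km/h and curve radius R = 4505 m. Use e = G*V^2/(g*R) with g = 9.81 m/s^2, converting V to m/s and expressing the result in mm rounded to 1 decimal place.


Convert speed: V = 135 / 3.6 = 37.5 m/s
Apply formula: e = 1.435 * 37.5^2 / (9.81 * 4505)
e = 1.435 * 1406.25 / 44194.05
e = 0.045662 m = 45.7 mm

45.7


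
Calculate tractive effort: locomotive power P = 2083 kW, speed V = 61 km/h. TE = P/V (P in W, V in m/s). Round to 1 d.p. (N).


Convert: P = 2083 kW = 2083000 W
V = 61 / 3.6 = 16.9444 m/s
TE = 2083000 / 16.9444
TE = 122931.1 N

122931.1


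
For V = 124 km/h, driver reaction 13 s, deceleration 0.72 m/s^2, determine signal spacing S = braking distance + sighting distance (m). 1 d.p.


V = 124 / 3.6 = 34.4444 m/s
Braking distance = 34.4444^2 / (2*0.72) = 823.9026 m
Sighting distance = 34.4444 * 13 = 447.7778 m
S = 823.9026 + 447.7778 = 1271.7 m

1271.7


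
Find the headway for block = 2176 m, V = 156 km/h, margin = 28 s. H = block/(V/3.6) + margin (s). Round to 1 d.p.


V = 156 / 3.6 = 43.3333 m/s
Block traversal time = 2176 / 43.3333 = 50.2154 s
Headway = 50.2154 + 28
Headway = 78.2 s

78.2


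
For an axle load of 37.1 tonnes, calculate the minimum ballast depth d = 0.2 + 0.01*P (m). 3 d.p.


d = 0.2 + 0.01 * 37.1
d = 0.2 + 0.371
d = 0.571 m

0.571


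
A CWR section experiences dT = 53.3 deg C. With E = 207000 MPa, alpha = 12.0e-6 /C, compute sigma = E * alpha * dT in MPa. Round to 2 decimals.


sigma = E * alpha * dT
sigma = 207000 * 12.0e-6 * 53.3
sigma = 2.484 * 53.3
sigma = 132.40 MPa

132.40


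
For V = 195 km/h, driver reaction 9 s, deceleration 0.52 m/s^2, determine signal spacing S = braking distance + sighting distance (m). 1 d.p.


V = 195 / 3.6 = 54.1667 m/s
Braking distance = 54.1667^2 / (2*0.52) = 2821.1806 m
Sighting distance = 54.1667 * 9 = 487.5 m
S = 2821.1806 + 487.5 = 3308.7 m

3308.7


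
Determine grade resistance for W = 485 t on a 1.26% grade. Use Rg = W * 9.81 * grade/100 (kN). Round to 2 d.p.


Rg = W * 9.81 * grade / 100
Rg = 485 * 9.81 * 1.26 / 100
Rg = 4757.85 * 0.0126
Rg = 59.95 kN

59.95


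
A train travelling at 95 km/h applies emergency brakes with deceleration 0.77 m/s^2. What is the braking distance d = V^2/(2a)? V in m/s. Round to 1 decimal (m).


Convert speed: V = 95 / 3.6 = 26.3889 m/s
V^2 = 696.3735
d = 696.3735 / (2 * 0.77)
d = 696.3735 / 1.54
d = 452.2 m

452.2


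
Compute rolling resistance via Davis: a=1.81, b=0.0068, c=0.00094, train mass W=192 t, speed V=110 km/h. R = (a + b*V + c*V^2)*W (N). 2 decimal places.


b*V = 0.0068 * 110 = 0.748
c*V^2 = 0.00094 * 12100 = 11.374
R_per_t = 1.81 + 0.748 + 11.374 = 13.932 N/t
R_total = 13.932 * 192 = 2674.94 N

2674.94


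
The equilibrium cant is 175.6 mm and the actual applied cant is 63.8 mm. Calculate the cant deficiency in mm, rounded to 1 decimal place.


Cant deficiency = equilibrium cant - actual cant
CD = 175.6 - 63.8
CD = 111.8 mm

111.8


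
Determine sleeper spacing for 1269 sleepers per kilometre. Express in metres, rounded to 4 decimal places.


Spacing = 1000 m / number of sleepers
Spacing = 1000 / 1269
Spacing = 0.7880 m

0.7880


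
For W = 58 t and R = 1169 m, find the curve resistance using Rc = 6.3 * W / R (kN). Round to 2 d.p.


Rc = 6.3 * W / R
Rc = 6.3 * 58 / 1169
Rc = 365.4 / 1169
Rc = 0.31 kN

0.31


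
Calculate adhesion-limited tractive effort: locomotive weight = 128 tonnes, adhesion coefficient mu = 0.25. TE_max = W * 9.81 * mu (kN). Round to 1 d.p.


TE_max = W * g * mu
TE_max = 128 * 9.81 * 0.25
TE_max = 1255.68 * 0.25
TE_max = 313.9 kN

313.9


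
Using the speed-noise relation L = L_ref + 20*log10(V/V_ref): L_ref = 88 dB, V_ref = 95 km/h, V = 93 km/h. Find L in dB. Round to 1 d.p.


V/V_ref = 93 / 95 = 0.978947
log10(0.978947) = -0.009241
20 * -0.009241 = -0.1848
L = 88 + -0.1848 = 87.8 dB

87.8


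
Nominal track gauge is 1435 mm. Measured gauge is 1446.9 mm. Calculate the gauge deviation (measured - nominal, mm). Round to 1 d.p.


Deviation = measured - nominal
Deviation = 1446.9 - 1435
Deviation = 11.9 mm

11.9


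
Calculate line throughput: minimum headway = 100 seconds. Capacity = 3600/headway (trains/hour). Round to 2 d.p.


Capacity = 3600 / headway
Capacity = 3600 / 100
Capacity = 36.00 trains/hour

36.00


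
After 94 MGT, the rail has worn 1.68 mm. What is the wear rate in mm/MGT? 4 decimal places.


Wear rate = total wear / cumulative tonnage
Rate = 1.68 / 94
Rate = 0.0179 mm/MGT

0.0179


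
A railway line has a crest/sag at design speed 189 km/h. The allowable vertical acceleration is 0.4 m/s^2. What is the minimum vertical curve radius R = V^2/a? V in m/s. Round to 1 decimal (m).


Convert speed: V = 189 / 3.6 = 52.5 m/s
V^2 = 2756.25 m^2/s^2
R_v = 2756.25 / 0.4
R_v = 6890.6 m

6890.6


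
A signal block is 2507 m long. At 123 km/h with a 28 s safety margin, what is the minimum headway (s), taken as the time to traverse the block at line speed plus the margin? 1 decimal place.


V = 123 / 3.6 = 34.1667 m/s
Block traversal time = 2507 / 34.1667 = 73.3756 s
Headway = 73.3756 + 28
Headway = 101.4 s

101.4


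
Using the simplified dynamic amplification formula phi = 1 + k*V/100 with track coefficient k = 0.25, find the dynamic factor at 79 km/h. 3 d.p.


phi = 1 + k * V / 100
phi = 1 + 0.25 * 79 / 100
phi = 1 + 0.1975
phi = 1.198

1.198


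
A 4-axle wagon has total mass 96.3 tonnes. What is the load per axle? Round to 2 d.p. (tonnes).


Load per axle = total weight / number of axles
Load = 96.3 / 4
Load = 24.08 tonnes

24.08


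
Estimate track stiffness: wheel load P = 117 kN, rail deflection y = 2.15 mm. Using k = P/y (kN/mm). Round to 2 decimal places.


Track stiffness k = P / y
k = 117 / 2.15
k = 54.42 kN/mm

54.42


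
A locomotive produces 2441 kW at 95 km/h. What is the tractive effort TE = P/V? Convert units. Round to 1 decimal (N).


Convert: P = 2441 kW = 2441000 W
V = 95 / 3.6 = 26.3889 m/s
TE = 2441000 / 26.3889
TE = 92501.1 N

92501.1


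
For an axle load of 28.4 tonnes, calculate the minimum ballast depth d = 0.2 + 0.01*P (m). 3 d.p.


d = 0.2 + 0.01 * 28.4
d = 0.2 + 0.284
d = 0.484 m

0.484


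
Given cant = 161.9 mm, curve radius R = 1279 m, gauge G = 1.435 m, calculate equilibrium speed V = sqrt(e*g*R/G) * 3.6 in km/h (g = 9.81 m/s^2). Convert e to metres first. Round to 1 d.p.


Convert cant: e = 161.9 mm = 0.1619 m
V_ms = sqrt(0.1619 * 9.81 * 1279 / 1.435)
V_ms = sqrt(1415.580266) = 37.6242 m/s
V = 37.6242 * 3.6 = 135.4 km/h

135.4


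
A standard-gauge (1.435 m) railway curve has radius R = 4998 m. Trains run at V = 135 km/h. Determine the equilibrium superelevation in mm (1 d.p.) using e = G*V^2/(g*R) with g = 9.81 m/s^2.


Convert speed: V = 135 / 3.6 = 37.5 m/s
Apply formula: e = 1.435 * 37.5^2 / (9.81 * 4998)
e = 1.435 * 1406.25 / 49030.38
e = 0.041158 m = 41.2 mm

41.2


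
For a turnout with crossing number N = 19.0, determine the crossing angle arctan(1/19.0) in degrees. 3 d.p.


1/N = 1/19.0 = 0.052632
angle = arctan(0.052632) = 0.052583 rad
angle = 0.052583 * 180/pi = 3.013 degrees

3.013


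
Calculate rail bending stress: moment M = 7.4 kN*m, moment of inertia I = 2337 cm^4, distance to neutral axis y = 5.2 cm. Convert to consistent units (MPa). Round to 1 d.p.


Convert units:
M = 7.4 kN*m = 7400000 N*mm
y = 5.2 cm = 52 mm
I = 2337 cm^4 = 23370000 mm^4
sigma = 7400000 * 52 / 23370000
sigma = 16.5 MPa

16.5


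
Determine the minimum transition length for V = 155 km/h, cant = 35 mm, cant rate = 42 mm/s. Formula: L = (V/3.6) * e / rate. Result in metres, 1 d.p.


Convert speed: V = 155 / 3.6 = 43.0556 m/s
L = 43.0556 * 35 / 42
L = 1506.9444 / 42
L = 35.9 m

35.9


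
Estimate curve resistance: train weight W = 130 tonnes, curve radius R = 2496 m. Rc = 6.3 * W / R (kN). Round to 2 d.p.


Rc = 6.3 * W / R
Rc = 6.3 * 130 / 2496
Rc = 819.0 / 2496
Rc = 0.33 kN

0.33


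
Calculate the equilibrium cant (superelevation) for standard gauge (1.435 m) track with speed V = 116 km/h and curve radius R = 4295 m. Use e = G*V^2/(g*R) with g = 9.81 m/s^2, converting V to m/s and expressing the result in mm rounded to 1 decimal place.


Convert speed: V = 116 / 3.6 = 32.2222 m/s
Apply formula: e = 1.435 * 32.2222^2 / (9.81 * 4295)
e = 1.435 * 1038.2716 / 42133.95
e = 0.035362 m = 35.4 mm

35.4


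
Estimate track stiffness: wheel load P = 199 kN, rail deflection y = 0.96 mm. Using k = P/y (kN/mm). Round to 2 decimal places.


Track stiffness k = P / y
k = 199 / 0.96
k = 207.29 kN/mm

207.29


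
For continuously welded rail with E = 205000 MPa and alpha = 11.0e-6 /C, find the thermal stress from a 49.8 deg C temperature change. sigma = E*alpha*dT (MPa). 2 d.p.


sigma = E * alpha * dT
sigma = 205000 * 11.0e-6 * 49.8
sigma = 2.255 * 49.8
sigma = 112.30 MPa

112.30


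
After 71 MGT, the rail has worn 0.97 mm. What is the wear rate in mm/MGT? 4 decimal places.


Wear rate = total wear / cumulative tonnage
Rate = 0.97 / 71
Rate = 0.0137 mm/MGT

0.0137


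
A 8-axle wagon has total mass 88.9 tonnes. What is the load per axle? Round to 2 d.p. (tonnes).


Load per axle = total weight / number of axles
Load = 88.9 / 8
Load = 11.11 tonnes

11.11


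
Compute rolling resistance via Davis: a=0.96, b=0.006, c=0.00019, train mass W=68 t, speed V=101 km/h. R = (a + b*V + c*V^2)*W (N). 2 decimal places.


b*V = 0.006 * 101 = 0.606
c*V^2 = 0.00019 * 10201 = 1.93819
R_per_t = 0.96 + 0.606 + 1.93819 = 3.50419 N/t
R_total = 3.50419 * 68 = 238.28 N

238.28


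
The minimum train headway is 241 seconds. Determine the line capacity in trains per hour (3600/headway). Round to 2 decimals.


Capacity = 3600 / headway
Capacity = 3600 / 241
Capacity = 14.94 trains/hour

14.94


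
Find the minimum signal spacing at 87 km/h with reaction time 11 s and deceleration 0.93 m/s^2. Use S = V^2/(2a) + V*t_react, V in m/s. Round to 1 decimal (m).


V = 87 / 3.6 = 24.1667 m/s
Braking distance = 24.1667^2 / (2*0.93) = 313.9934 m
Sighting distance = 24.1667 * 11 = 265.8333 m
S = 313.9934 + 265.8333 = 579.8 m

579.8


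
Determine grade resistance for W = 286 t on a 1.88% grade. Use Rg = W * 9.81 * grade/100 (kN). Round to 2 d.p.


Rg = W * 9.81 * grade / 100
Rg = 286 * 9.81 * 1.88 / 100
Rg = 2805.66 * 0.0188
Rg = 52.75 kN

52.75


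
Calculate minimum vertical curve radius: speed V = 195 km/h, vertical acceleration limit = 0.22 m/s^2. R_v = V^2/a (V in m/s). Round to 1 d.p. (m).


Convert speed: V = 195 / 3.6 = 54.1667 m/s
V^2 = 2934.0278 m^2/s^2
R_v = 2934.0278 / 0.22
R_v = 13336.5 m

13336.5


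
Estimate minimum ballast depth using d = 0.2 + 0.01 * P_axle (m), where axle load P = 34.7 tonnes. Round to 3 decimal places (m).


d = 0.2 + 0.01 * 34.7
d = 0.2 + 0.347
d = 0.547 m

0.547


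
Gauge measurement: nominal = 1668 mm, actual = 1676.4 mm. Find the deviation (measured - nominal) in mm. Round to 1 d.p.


Deviation = measured - nominal
Deviation = 1676.4 - 1668
Deviation = 8.4 mm

8.4


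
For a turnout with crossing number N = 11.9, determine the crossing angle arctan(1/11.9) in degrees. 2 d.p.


1/N = 1/11.9 = 0.084034
angle = arctan(0.084034) = 0.083837 rad
angle = 0.083837 * 180/pi = 4.80 degrees

4.80


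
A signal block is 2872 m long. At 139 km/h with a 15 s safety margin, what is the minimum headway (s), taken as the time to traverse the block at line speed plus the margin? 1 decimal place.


V = 139 / 3.6 = 38.6111 m/s
Block traversal time = 2872 / 38.6111 = 74.3827 s
Headway = 74.3827 + 15
Headway = 89.4 s

89.4


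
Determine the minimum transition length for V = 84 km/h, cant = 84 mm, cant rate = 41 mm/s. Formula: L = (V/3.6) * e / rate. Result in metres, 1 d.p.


Convert speed: V = 84 / 3.6 = 23.3333 m/s
L = 23.3333 * 84 / 41
L = 1960.0 / 41
L = 47.8 m

47.8


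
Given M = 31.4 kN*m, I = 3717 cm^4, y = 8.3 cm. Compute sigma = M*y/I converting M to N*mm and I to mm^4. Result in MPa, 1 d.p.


Convert units:
M = 31.4 kN*m = 31400000 N*mm
y = 8.3 cm = 83 mm
I = 3717 cm^4 = 37170000 mm^4
sigma = 31400000 * 83 / 37170000
sigma = 70.1 MPa

70.1


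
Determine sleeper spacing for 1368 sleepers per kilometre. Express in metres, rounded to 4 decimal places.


Spacing = 1000 m / number of sleepers
Spacing = 1000 / 1368
Spacing = 0.7310 m

0.7310


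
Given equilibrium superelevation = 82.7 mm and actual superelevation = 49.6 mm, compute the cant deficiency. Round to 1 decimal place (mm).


Cant deficiency = equilibrium cant - actual cant
CD = 82.7 - 49.6
CD = 33.1 mm

33.1


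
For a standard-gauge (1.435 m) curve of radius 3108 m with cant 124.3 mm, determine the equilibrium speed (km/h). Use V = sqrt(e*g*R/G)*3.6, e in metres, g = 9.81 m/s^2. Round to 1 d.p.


Convert cant: e = 124.3 mm = 0.1243 m
V_ms = sqrt(0.1243 * 9.81 * 3108 / 1.435)
V_ms = sqrt(2641.005132) = 51.3907 m/s
V = 51.3907 * 3.6 = 185.0 km/h

185.0


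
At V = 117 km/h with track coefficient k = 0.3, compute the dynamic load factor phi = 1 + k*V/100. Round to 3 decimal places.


phi = 1 + k * V / 100
phi = 1 + 0.3 * 117 / 100
phi = 1 + 0.351
phi = 1.351

1.351


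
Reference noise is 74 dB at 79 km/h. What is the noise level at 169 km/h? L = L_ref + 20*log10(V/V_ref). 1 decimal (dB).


V/V_ref = 169 / 79 = 2.139241
log10(2.139241) = 0.33026
20 * 0.33026 = 6.6052
L = 74 + 6.6052 = 80.6 dB

80.6


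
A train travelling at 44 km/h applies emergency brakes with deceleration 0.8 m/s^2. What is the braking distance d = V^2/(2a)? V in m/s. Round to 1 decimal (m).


Convert speed: V = 44 / 3.6 = 12.2222 m/s
V^2 = 149.3827
d = 149.3827 / (2 * 0.8)
d = 149.3827 / 1.6
d = 93.4 m

93.4


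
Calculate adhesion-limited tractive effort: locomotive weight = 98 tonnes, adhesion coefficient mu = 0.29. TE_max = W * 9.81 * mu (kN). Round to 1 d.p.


TE_max = W * g * mu
TE_max = 98 * 9.81 * 0.29
TE_max = 961.38 * 0.29
TE_max = 278.8 kN

278.8


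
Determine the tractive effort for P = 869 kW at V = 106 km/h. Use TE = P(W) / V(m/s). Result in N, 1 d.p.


Convert: P = 869 kW = 869000 W
V = 106 / 3.6 = 29.4444 m/s
TE = 869000 / 29.4444
TE = 29513.2 N

29513.2


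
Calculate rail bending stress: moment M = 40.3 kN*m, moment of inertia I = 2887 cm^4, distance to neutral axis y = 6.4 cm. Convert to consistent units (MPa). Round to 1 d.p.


Convert units:
M = 40.3 kN*m = 40300000 N*mm
y = 6.4 cm = 64 mm
I = 2887 cm^4 = 28870000 mm^4
sigma = 40300000 * 64 / 28870000
sigma = 89.3 MPa

89.3


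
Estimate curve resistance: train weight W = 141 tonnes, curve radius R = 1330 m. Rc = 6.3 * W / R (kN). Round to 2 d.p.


Rc = 6.3 * W / R
Rc = 6.3 * 141 / 1330
Rc = 888.3 / 1330
Rc = 0.67 kN

0.67


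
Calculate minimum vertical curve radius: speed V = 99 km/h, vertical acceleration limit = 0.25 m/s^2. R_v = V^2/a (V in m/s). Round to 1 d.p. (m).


Convert speed: V = 99 / 3.6 = 27.5 m/s
V^2 = 756.25 m^2/s^2
R_v = 756.25 / 0.25
R_v = 3025.0 m

3025.0


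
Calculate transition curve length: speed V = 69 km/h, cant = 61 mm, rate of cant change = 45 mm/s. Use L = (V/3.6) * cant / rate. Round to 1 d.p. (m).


Convert speed: V = 69 / 3.6 = 19.1667 m/s
L = 19.1667 * 61 / 45
L = 1169.1667 / 45
L = 26.0 m

26.0


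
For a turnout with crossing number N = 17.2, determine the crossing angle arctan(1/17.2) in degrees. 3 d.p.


1/N = 1/17.2 = 0.05814
angle = arctan(0.05814) = 0.058074 rad
angle = 0.058074 * 180/pi = 3.327 degrees

3.327


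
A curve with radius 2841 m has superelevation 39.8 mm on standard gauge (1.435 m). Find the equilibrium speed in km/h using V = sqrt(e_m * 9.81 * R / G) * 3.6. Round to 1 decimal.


Convert cant: e = 39.8 mm = 0.0398 m
V_ms = sqrt(0.0398 * 9.81 * 2841 / 1.435)
V_ms = sqrt(772.985615) = 27.8026 m/s
V = 27.8026 * 3.6 = 100.1 km/h

100.1


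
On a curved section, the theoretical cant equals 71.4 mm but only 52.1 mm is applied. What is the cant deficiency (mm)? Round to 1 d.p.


Cant deficiency = equilibrium cant - actual cant
CD = 71.4 - 52.1
CD = 19.3 mm

19.3


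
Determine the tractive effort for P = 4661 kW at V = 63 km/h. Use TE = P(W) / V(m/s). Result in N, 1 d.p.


Convert: P = 4661 kW = 4661000 W
V = 63 / 3.6 = 17.5 m/s
TE = 4661000 / 17.5
TE = 266342.9 N

266342.9


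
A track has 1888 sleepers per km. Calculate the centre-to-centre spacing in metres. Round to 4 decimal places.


Spacing = 1000 m / number of sleepers
Spacing = 1000 / 1888
Spacing = 0.5297 m

0.5297


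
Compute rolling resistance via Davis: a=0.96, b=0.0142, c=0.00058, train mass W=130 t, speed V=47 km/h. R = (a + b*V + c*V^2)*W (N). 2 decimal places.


b*V = 0.0142 * 47 = 0.6674
c*V^2 = 0.00058 * 2209 = 1.28122
R_per_t = 0.96 + 0.6674 + 1.28122 = 2.90862 N/t
R_total = 2.90862 * 130 = 378.12 N

378.12


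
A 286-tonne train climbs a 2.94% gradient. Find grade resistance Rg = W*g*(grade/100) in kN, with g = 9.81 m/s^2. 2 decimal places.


Rg = W * 9.81 * grade / 100
Rg = 286 * 9.81 * 2.94 / 100
Rg = 2805.66 * 0.0294
Rg = 82.49 kN

82.49


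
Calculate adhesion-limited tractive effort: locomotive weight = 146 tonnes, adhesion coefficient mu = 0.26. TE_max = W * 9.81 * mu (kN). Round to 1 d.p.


TE_max = W * g * mu
TE_max = 146 * 9.81 * 0.26
TE_max = 1432.26 * 0.26
TE_max = 372.4 kN

372.4


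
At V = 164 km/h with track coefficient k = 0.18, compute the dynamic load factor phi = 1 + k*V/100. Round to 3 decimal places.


phi = 1 + k * V / 100
phi = 1 + 0.18 * 164 / 100
phi = 1 + 0.2952
phi = 1.295

1.295


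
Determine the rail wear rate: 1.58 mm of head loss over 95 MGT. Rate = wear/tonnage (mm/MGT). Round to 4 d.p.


Wear rate = total wear / cumulative tonnage
Rate = 1.58 / 95
Rate = 0.0166 mm/MGT

0.0166


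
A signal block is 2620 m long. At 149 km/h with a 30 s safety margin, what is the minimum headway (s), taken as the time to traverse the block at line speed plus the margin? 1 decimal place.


V = 149 / 3.6 = 41.3889 m/s
Block traversal time = 2620 / 41.3889 = 63.302 s
Headway = 63.302 + 30
Headway = 93.3 s

93.3


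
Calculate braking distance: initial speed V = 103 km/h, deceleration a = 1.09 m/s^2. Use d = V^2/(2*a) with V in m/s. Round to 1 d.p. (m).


Convert speed: V = 103 / 3.6 = 28.6111 m/s
V^2 = 818.5957
d = 818.5957 / (2 * 1.09)
d = 818.5957 / 2.18
d = 375.5 m

375.5


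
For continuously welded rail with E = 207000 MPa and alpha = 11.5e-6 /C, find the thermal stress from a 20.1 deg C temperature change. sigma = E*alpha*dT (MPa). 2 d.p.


sigma = E * alpha * dT
sigma = 207000 * 11.5e-6 * 20.1
sigma = 2.3805 * 20.1
sigma = 47.85 MPa

47.85


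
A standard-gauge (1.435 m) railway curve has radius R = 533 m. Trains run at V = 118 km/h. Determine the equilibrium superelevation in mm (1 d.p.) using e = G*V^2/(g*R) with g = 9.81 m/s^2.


Convert speed: V = 118 / 3.6 = 32.7778 m/s
Apply formula: e = 1.435 * 32.7778^2 / (9.81 * 533)
e = 1.435 * 1074.3827 / 5228.73
e = 0.294859 m = 294.9 mm

294.9


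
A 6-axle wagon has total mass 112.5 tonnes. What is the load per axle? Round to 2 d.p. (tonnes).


Load per axle = total weight / number of axles
Load = 112.5 / 6
Load = 18.75 tonnes

18.75
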